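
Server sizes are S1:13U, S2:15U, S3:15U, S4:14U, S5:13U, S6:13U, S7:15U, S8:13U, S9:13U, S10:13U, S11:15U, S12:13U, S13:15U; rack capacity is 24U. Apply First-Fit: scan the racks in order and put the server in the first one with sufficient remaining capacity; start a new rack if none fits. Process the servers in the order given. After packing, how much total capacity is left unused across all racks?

Put S1 (13U) in rack 1; 11U remain.
Put S2 (15U) in rack 2; 9U remain.
Put S3 (15U) in rack 3; 9U remain.
Put S4 (14U) in rack 4; 10U remain.
Put S5 (13U) in rack 5; 11U remain.
Put S6 (13U) in rack 6; 11U remain.
Put S7 (15U) in rack 7; 9U remain.
Put S8 (13U) in rack 8; 11U remain.
Put S9 (13U) in rack 9; 11U remain.
Put S10 (13U) in rack 10; 11U remain.
Put S11 (15U) in rack 11; 9U remain.
Put S12 (13U) in rack 12; 11U remain.
Put S13 (15U) in rack 13; 9U remain.
13 racks × 24U = 312U; used 180U; unused 132U.

132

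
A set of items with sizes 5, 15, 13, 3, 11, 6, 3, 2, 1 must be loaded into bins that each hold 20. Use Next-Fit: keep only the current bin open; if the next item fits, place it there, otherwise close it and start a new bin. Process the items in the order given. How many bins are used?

Put 5 in bin 1; 15 remain.
Put 15 in bin 1; 0 remain.
Put 13 in bin 2; 7 remain.
Put 3 in bin 2; 4 remain.
Put 11 in bin 3; 9 remain.
Put 6 in bin 3; 3 remain.
Put 3 in bin 3; 0 remain.
Put 2 in bin 4; 18 remain.
Put 1 in bin 4; 17 remain.

4 bins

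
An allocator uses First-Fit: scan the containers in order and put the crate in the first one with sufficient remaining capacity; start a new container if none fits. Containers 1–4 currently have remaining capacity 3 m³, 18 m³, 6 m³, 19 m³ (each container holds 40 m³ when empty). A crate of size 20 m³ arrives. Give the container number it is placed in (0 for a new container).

0

No container has ≥ 20 m³ free, so a new container is opened.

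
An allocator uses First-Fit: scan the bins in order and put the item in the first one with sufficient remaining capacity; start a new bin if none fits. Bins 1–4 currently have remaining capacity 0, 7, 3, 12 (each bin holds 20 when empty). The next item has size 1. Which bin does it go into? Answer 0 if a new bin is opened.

2

Bins with room: bin 2 (7), bin 3 (3), bin 4 (12).
The first with room is bin 2.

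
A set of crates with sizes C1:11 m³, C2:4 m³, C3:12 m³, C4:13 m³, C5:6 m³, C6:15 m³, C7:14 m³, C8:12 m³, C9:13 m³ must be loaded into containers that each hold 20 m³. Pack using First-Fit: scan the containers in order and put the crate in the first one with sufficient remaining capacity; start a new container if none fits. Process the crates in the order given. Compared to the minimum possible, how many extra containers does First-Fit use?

First-Fit: [11,4] [12,6] [13] [15] [14] [12] [13] → 7 containers.
7 crates exceed 10 m³ (half the capacity), and no two of those can share a container, so at least 7 containers are needed.
So 7 is already optimal.

0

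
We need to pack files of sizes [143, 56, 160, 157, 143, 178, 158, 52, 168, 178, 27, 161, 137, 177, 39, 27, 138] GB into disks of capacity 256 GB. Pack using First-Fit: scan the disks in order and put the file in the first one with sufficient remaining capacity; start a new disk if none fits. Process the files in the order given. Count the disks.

143 GB → disk 1 (remaining 113 GB)
56 GB → disk 1 (remaining 57 GB)
160 GB → disk 2 (remaining 96 GB)
157 GB → disk 3 (remaining 99 GB)
143 GB → disk 4 (remaining 113 GB)
178 GB → disk 5 (remaining 78 GB)
158 GB → disk 6 (remaining 98 GB)
52 GB → disk 1 (remaining 5 GB)
168 GB → disk 7 (remaining 88 GB)
178 GB → disk 8 (remaining 78 GB)
27 GB → disk 2 (remaining 69 GB)
161 GB → disk 9 (remaining 95 GB)
137 GB → disk 10 (remaining 119 GB)
177 GB → disk 11 (remaining 79 GB)
39 GB → disk 2 (remaining 30 GB)
27 GB → disk 2 (remaining 3 GB)
138 GB → disk 12 (remaining 118 GB)
Final disks: [143,56,52] [160,27,39,27] [157] [143] [178] [158] [168] [178] [161] [137] [177] [138].

12 disks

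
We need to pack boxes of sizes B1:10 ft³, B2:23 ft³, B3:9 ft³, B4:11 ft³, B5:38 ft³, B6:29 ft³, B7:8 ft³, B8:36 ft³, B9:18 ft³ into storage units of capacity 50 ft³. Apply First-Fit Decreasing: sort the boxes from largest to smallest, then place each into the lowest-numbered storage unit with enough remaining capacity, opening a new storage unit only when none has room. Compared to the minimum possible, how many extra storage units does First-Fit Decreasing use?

First-Fit Decreasing: [38,11] [36,10] [29,18] [23,9,8] → 4 storage units.
Total size 182 ft³; any packing needs at least ⌈182/50⌉ = 4 storage units.
So 4 is already optimal.

0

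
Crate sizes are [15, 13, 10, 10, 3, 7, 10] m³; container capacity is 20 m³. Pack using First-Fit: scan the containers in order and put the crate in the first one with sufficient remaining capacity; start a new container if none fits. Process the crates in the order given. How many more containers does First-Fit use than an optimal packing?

0

First-Fit: [15,3] [13,7] [10,10] [10] → 4 containers.
Total size 68 m³; any packing needs at least ⌈68/20⌉ = 4 containers.
So 4 is already optimal.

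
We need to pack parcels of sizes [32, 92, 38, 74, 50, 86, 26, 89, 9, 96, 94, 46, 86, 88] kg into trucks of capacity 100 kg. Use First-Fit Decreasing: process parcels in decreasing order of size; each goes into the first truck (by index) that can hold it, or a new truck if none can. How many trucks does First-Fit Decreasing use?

10 trucks

Sorted descending: 96, 94, 92, 89, 88, 86, 86, 74, 50, 46, 38, 32, 26, 9.
truck 1: place 96 kg, 4 kg left
truck 2: place 94 kg, 6 kg left
truck 3: place 92 kg, 8 kg left
truck 4: place 89 kg, 11 kg left
truck 5: place 88 kg, 12 kg left
truck 6: place 86 kg, 14 kg left
truck 7: place 86 kg, 14 kg left
truck 8: place 74 kg, 26 kg left
truck 9: place 50 kg, 50 kg left
truck 9: place 46 kg, 4 kg left
truck 10: place 38 kg, 62 kg left
truck 10: place 32 kg, 30 kg left
truck 8: place 26 kg, 0 kg left
truck 4: place 9 kg, 2 kg left
Final trucks: [96] [94] [92] [89,9] [88] [86] [86] [74,26] [50,46] [38,32].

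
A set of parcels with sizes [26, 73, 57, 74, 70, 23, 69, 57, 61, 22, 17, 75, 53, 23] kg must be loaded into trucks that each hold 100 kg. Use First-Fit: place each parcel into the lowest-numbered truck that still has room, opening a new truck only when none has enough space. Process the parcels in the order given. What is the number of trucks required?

9

26 kg → truck 1 (remaining 74 kg)
73 kg → truck 1 (remaining 1 kg)
57 kg → truck 2 (remaining 43 kg)
74 kg → truck 3 (remaining 26 kg)
70 kg → truck 4 (remaining 30 kg)
23 kg → truck 2 (remaining 20 kg)
69 kg → truck 5 (remaining 31 kg)
57 kg → truck 6 (remaining 43 kg)
61 kg → truck 7 (remaining 39 kg)
22 kg → truck 3 (remaining 4 kg)
17 kg → truck 2 (remaining 3 kg)
75 kg → truck 8 (remaining 25 kg)
53 kg → truck 9 (remaining 47 kg)
23 kg → truck 4 (remaining 7 kg)
Final trucks: [26,73] [57,23,17] [74,22] [70,23] [69] [57] [61] [75] [53].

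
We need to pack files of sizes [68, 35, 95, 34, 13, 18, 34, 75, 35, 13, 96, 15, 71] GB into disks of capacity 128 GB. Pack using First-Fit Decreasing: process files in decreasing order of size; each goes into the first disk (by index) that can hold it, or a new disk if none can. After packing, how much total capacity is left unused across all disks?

Sorted descending: 96, 95, 75, 71, 68, 35, 35, 34, 34, 18, 15, 13, 13.
Put 96 GB in disk 1; 32 GB remain.
Put 95 GB in disk 2; 33 GB remain.
Put 75 GB in disk 3; 53 GB remain.
Put 71 GB in disk 4; 57 GB remain.
Put 68 GB in disk 5; 60 GB remain.
Put 35 GB in disk 3; 18 GB remain.
Put 35 GB in disk 4; 22 GB remain.
Put 34 GB in disk 5; 26 GB remain.
Put 34 GB in disk 6; 94 GB remain.
Put 18 GB in disk 1; 14 GB remain.
Put 15 GB in disk 2; 18 GB remain.
Put 13 GB in disk 1; 1 GB remain.
Put 13 GB in disk 2; 5 GB remain.
6 disks × 128 GB = 768 GB; used 602 GB; unused 166 GB.

166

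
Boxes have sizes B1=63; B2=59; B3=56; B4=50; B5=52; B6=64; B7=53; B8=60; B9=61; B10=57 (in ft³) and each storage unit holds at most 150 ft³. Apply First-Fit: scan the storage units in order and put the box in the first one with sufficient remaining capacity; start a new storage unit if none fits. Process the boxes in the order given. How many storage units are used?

storage unit 1: place B1 (63 ft³), 87 ft³ left
storage unit 1: place B2 (59 ft³), 28 ft³ left
storage unit 2: place B3 (56 ft³), 94 ft³ left
storage unit 2: place B4 (50 ft³), 44 ft³ left
storage unit 3: place B5 (52 ft³), 98 ft³ left
storage unit 3: place B6 (64 ft³), 34 ft³ left
storage unit 4: place B7 (53 ft³), 97 ft³ left
storage unit 4: place B8 (60 ft³), 37 ft³ left
storage unit 5: place B9 (61 ft³), 89 ft³ left
storage unit 5: place B10 (57 ft³), 32 ft³ left

5 storage units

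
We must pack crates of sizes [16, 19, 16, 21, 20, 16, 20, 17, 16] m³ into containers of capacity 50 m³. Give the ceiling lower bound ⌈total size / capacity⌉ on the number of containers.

4

Total size = 16 + 19 + 16 + 21 + 20 + 16 + 20 + 17 + 16 = 161 m³.
⌈161 / 50⌉ = 4.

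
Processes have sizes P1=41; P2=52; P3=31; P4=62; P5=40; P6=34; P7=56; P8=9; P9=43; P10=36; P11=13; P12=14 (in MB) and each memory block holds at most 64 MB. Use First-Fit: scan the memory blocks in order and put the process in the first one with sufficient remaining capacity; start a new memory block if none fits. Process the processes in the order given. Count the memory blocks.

P1 (41 MB) → memory block 1 (remaining 23 MB)
P2 (52 MB) → memory block 2 (remaining 12 MB)
P3 (31 MB) → memory block 3 (remaining 33 MB)
P4 (62 MB) → memory block 4 (remaining 2 MB)
P5 (40 MB) → memory block 5 (remaining 24 MB)
P6 (34 MB) → memory block 6 (remaining 30 MB)
P7 (56 MB) → memory block 7 (remaining 8 MB)
P8 (9 MB) → memory block 1 (remaining 14 MB)
P9 (43 MB) → memory block 8 (remaining 21 MB)
P10 (36 MB) → memory block 9 (remaining 28 MB)
P11 (13 MB) → memory block 1 (remaining 1 MB)
P12 (14 MB) → memory block 3 (remaining 19 MB)

9 memory blocks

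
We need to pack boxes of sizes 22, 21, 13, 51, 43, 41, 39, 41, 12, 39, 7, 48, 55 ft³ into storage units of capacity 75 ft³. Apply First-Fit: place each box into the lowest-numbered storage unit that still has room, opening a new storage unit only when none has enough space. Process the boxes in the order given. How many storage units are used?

9 storage units

storage unit 1: place 22 ft³, 53 ft³ left
storage unit 1: place 21 ft³, 32 ft³ left
storage unit 1: place 13 ft³, 19 ft³ left
storage unit 2: place 51 ft³, 24 ft³ left
storage unit 3: place 43 ft³, 32 ft³ left
storage unit 4: place 41 ft³, 34 ft³ left
storage unit 5: place 39 ft³, 36 ft³ left
storage unit 6: place 41 ft³, 34 ft³ left
storage unit 1: place 12 ft³, 7 ft³ left
storage unit 7: place 39 ft³, 36 ft³ left
storage unit 1: place 7 ft³, 0 ft³ left
storage unit 8: place 48 ft³, 27 ft³ left
storage unit 9: place 55 ft³, 20 ft³ left
Final storage units: [22,21,13,12,7] [51] [43] [41] [39] [41] [39] [48] [55].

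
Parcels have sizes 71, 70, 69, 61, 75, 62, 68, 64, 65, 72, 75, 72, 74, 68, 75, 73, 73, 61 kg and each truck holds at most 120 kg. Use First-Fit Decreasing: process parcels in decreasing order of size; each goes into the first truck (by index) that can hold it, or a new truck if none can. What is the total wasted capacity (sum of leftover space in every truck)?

912

Sorted descending: 75, 75, 75, 74, 73, 73, 72, 72, 71, 70, 69, 68, 68, 65, 64, 62, 61, 61.
Put 75 kg in truck 1; 45 kg remain.
Put 75 kg in truck 2; 45 kg remain.
Put 75 kg in truck 3; 45 kg remain.
Put 74 kg in truck 4; 46 kg remain.
Put 73 kg in truck 5; 47 kg remain.
Put 73 kg in truck 6; 47 kg remain.
Put 72 kg in truck 7; 48 kg remain.
Put 72 kg in truck 8; 48 kg remain.
Put 71 kg in truck 9; 49 kg remain.
Put 70 kg in truck 10; 50 kg remain.
Put 69 kg in truck 11; 51 kg remain.
Put 68 kg in truck 12; 52 kg remain.
Put 68 kg in truck 13; 52 kg remain.
Put 65 kg in truck 14; 55 kg remain.
Put 64 kg in truck 15; 56 kg remain.
Put 62 kg in truck 16; 58 kg remain.
Put 61 kg in truck 17; 59 kg remain.
Put 61 kg in truck 18; 59 kg remain.
18 trucks × 120 kg = 2160 kg; used 1248 kg; unused 912 kg.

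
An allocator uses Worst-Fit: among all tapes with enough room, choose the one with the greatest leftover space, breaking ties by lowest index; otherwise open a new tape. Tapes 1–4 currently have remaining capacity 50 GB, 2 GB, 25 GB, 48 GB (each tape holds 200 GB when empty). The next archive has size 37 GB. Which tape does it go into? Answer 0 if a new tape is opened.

Tapes with room: tape 1 (50 GB), tape 4 (48 GB).
Most room is tape 1 with 50 GB free.

1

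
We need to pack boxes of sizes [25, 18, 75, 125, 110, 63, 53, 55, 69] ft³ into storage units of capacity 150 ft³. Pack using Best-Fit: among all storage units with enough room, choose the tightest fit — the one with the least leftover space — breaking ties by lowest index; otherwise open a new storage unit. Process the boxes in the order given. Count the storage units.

5 storage units

storage unit 1: place 25 ft³, 125 ft³ left
storage unit 1: place 18 ft³, 107 ft³ left
storage unit 1: place 75 ft³, 32 ft³ left
storage unit 2: place 125 ft³, 25 ft³ left
storage unit 3: place 110 ft³, 40 ft³ left
storage unit 4: place 63 ft³, 87 ft³ left
storage unit 4: place 53 ft³, 34 ft³ left
storage unit 5: place 55 ft³, 95 ft³ left
storage unit 5: place 69 ft³, 26 ft³ left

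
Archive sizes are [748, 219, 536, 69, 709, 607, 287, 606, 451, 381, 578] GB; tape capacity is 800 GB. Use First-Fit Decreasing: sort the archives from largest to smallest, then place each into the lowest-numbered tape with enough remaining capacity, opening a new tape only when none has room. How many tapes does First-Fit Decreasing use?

8 tapes

Sorted descending: 748, 709, 607, 606, 578, 536, 451, 381, 287, 219, 69.
748 GB → tape 1 (remaining 52 GB)
709 GB → tape 2 (remaining 91 GB)
607 GB → tape 3 (remaining 193 GB)
606 GB → tape 4 (remaining 194 GB)
578 GB → tape 5 (remaining 222 GB)
536 GB → tape 6 (remaining 264 GB)
451 GB → tape 7 (remaining 349 GB)
381 GB → tape 8 (remaining 419 GB)
287 GB → tape 7 (remaining 62 GB)
219 GB → tape 5 (remaining 3 GB)
69 GB → tape 2 (remaining 22 GB)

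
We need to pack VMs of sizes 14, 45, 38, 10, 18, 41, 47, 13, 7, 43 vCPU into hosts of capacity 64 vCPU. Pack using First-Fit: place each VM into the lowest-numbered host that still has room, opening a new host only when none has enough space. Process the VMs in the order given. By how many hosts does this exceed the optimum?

First-Fit: [14,45] [38,10,13] [18,41] [47,7] [43] → 5 hosts.
Total size 276 vCPU; any packing needs at least ⌈276/64⌉ = 5 hosts.
So 5 is already optimal.

0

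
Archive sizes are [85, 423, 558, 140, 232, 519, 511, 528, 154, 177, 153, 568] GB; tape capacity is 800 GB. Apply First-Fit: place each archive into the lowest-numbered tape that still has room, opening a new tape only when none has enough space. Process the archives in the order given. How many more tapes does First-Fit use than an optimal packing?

First-Fit: [85,423,140] [558,232] [519,154] [511,177] [528,153] [568] → 6 tapes.
Total size 4048 GB; any packing needs at least ⌈4048/800⌉ = 6 tapes.
So 6 is already optimal.

0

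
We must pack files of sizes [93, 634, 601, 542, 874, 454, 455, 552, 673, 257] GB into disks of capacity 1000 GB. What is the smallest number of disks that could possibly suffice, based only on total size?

6

Total size = 93 + 634 + 601 + 542 + 874 + 454 + 455 + 552 + 673 + 257 = 5135 GB.
⌈5135 / 1000⌉ = 6.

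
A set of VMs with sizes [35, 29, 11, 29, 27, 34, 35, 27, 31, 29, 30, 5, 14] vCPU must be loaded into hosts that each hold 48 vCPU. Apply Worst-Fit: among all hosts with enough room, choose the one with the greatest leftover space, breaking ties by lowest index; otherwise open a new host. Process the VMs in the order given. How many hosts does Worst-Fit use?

10

Put 35 vCPU in host 1; 13 vCPU remain.
Put 29 vCPU in host 2; 19 vCPU remain.
Put 11 vCPU in host 2; 8 vCPU remain.
Put 29 vCPU in host 3; 19 vCPU remain.
Put 27 vCPU in host 4; 21 vCPU remain.
Put 34 vCPU in host 5; 14 vCPU remain.
Put 35 vCPU in host 6; 13 vCPU remain.
Put 27 vCPU in host 7; 21 vCPU remain.
Put 31 vCPU in host 8; 17 vCPU remain.
Put 29 vCPU in host 9; 19 vCPU remain.
Put 30 vCPU in host 10; 18 vCPU remain.
Put 5 vCPU in host 4; 16 vCPU remain.
Put 14 vCPU in host 7; 7 vCPU remain.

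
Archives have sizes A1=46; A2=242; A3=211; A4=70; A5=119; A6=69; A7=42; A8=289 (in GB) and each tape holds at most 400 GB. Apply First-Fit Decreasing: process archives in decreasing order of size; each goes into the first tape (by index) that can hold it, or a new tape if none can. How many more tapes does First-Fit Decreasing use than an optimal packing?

0

First-Fit Decreasing: [289,70] [242,119] [211,69,46,42] → 3 tapes.
Total size 1088 GB; any packing needs at least ⌈1088/400⌉ = 3 tapes.
So 3 is already optimal.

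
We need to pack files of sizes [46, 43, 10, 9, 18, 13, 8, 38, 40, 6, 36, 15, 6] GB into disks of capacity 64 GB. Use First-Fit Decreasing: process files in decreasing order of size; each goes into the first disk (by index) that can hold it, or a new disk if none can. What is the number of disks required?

Sorted descending: 46, 43, 40, 38, 36, 18, 15, 13, 10, 9, 8, 6, 6.
disk 1: place 46 GB, 18 GB left
disk 2: place 43 GB, 21 GB left
disk 3: place 40 GB, 24 GB left
disk 4: place 38 GB, 26 GB left
disk 5: place 36 GB, 28 GB left
disk 1: place 18 GB, 0 GB left
disk 2: place 15 GB, 6 GB left
disk 3: place 13 GB, 11 GB left
disk 3: place 10 GB, 1 GB left
disk 4: place 9 GB, 17 GB left
disk 4: place 8 GB, 9 GB left
disk 2: place 6 GB, 0 GB left
disk 4: place 6 GB, 3 GB left
Final disks: [46,18] [43,15,6] [40,13,10] [38,9,8,6] [36].

5 disks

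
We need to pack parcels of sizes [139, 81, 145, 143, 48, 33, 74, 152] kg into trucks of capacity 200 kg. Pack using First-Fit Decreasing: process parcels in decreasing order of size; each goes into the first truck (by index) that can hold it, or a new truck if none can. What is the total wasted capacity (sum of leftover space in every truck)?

185

Sorted descending: 152, 145, 143, 139, 81, 74, 48, 33.
Put 152 kg in truck 1; 48 kg remain.
Put 145 kg in truck 2; 55 kg remain.
Put 143 kg in truck 3; 57 kg remain.
Put 139 kg in truck 4; 61 kg remain.
Put 81 kg in truck 5; 119 kg remain.
Put 74 kg in truck 5; 45 kg remain.
Put 48 kg in truck 1; 0 kg remain.
Put 33 kg in truck 2; 22 kg remain.
5 trucks × 200 kg = 1000 kg; used 815 kg; unused 185 kg.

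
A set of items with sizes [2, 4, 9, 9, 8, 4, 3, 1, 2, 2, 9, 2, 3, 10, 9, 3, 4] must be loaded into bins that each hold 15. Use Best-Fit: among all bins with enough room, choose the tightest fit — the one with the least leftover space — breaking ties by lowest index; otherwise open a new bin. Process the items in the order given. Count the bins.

6

Put 2 in bin 1; 13 remain.
Put 4 in bin 1; 9 remain.
Put 9 in bin 1; 0 remain.
Put 9 in bin 2; 6 remain.
Put 8 in bin 3; 7 remain.
Put 4 in bin 2; 2 remain.
Put 3 in bin 3; 4 remain.
Put 1 in bin 2; 1 remain.
Put 2 in bin 3; 2 remain.
Put 2 in bin 3; 0 remain.
Put 9 in bin 4; 6 remain.
Put 2 in bin 4; 4 remain.
Put 3 in bin 4; 1 remain.
Put 10 in bin 5; 5 remain.
Put 9 in bin 6; 6 remain.
Put 3 in bin 5; 2 remain.
Put 4 in bin 6; 2 remain.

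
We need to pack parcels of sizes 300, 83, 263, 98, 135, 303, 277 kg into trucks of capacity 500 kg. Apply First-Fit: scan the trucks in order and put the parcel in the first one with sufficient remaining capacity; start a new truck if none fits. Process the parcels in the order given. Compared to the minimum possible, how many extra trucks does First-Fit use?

0

First-Fit: [300,83,98] [263,135] [303] [277] → 4 trucks.
4 parcels exceed 250 kg (half the capacity), and no two of those can share a truck, so at least 4 trucks are needed.
So 4 is already optimal.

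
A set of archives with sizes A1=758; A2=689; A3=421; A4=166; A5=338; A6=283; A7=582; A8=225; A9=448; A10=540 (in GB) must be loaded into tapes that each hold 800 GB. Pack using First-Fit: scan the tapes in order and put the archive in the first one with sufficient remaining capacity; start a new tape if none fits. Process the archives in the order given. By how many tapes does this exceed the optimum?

First-Fit: [758] [689] [421,166] [338,283] [582] [225,448] [540] → 7 tapes.
Total size 4450 GB; any packing needs at least ⌈4450/800⌉ = 6 tapes.
An optimal packing achieves that bound: [758] [689] [582,166] [540,225] [448,338] [421,283] → 6 tapes.
Excess: 7 − 6 = 1.

1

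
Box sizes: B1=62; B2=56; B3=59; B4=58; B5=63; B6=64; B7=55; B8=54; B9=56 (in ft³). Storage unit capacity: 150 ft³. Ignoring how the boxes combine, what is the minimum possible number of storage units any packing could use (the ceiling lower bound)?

4

Total size = 62 + 56 + 59 + 58 + 63 + 64 + 55 + 54 + 56 = 527 ft³.
⌈527 / 150⌉ = 4.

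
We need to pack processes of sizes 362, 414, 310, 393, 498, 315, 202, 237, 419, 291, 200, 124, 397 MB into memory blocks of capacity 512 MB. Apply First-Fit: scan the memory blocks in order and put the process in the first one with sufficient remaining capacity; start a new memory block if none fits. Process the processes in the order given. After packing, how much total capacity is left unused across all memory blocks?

958

362 MB → memory block 1 (remaining 150 MB)
414 MB → memory block 2 (remaining 98 MB)
310 MB → memory block 3 (remaining 202 MB)
393 MB → memory block 4 (remaining 119 MB)
498 MB → memory block 5 (remaining 14 MB)
315 MB → memory block 6 (remaining 197 MB)
202 MB → memory block 3 (remaining 0 MB)
237 MB → memory block 7 (remaining 275 MB)
419 MB → memory block 8 (remaining 93 MB)
291 MB → memory block 9 (remaining 221 MB)
200 MB → memory block 7 (remaining 75 MB)
124 MB → memory block 1 (remaining 26 MB)
397 MB → memory block 10 (remaining 115 MB)
10 memory blocks × 512 MB = 5120 MB; used 4162 MB; unused 958 MB.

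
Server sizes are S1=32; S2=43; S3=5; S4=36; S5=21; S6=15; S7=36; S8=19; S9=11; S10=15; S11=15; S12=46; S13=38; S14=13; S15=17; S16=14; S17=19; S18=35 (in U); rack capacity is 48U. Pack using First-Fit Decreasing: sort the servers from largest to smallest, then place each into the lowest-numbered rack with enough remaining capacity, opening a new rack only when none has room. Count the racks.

10

Sorted descending: 46, 43, 38, 36, 36, 35, 32, 21, 19, 19, 17, 15, 15, 15, 14, 13, 11, 5.
46U → rack 1 (remaining 2U)
43U → rack 2 (remaining 5U)
38U → rack 3 (remaining 10U)
36U → rack 4 (remaining 12U)
36U → rack 5 (remaining 12U)
35U → rack 6 (remaining 13U)
32U → rack 7 (remaining 16U)
21U → rack 8 (remaining 27U)
19U → rack 8 (remaining 8U)
19U → rack 9 (remaining 29U)
17U → rack 9 (remaining 12U)
15U → rack 7 (remaining 1U)
15U → rack 10 (remaining 33U)
15U → rack 10 (remaining 18U)
14U → rack 10 (remaining 4U)
13U → rack 6 (remaining 0U)
11U → rack 4 (remaining 1U)
5U → rack 2 (remaining 0U)
Final racks: [46] [43,5] [38] [36,11] [36] [35,13] [32,15] [21,19] [19,17] [15,15,14].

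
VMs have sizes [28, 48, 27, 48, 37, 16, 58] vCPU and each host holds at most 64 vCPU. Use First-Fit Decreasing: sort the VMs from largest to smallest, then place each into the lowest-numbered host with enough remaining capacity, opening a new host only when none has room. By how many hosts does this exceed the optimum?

First-Fit Decreasing: [58] [48,16] [48] [37,27] [28] → 5 hosts.
Total size 262 vCPU; any packing needs at least ⌈262/64⌉ = 5 hosts.
So 5 is already optimal.

0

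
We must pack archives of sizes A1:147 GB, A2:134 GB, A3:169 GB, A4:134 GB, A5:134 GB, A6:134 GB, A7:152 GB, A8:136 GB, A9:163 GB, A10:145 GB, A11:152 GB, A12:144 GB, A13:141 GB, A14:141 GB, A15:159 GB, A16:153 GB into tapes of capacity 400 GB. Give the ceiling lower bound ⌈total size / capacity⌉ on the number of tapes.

6 tapes

Total size = 147 + 134 + 169 + 134 + 134 + 134 + 152 + 136 + 163 + 145 + 152 + 144 + 141 + 141 + 159 + 153 = 2338 GB.
⌈2338 / 400⌉ = 6.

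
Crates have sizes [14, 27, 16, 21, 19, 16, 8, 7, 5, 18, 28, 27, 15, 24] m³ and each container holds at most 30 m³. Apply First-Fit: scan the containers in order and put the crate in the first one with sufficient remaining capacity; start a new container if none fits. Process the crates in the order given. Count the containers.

10

container 1: place 14 m³, 16 m³ left
container 2: place 27 m³, 3 m³ left
container 1: place 16 m³, 0 m³ left
container 3: place 21 m³, 9 m³ left
container 4: place 19 m³, 11 m³ left
container 5: place 16 m³, 14 m³ left
container 3: place 8 m³, 1 m³ left
container 4: place 7 m³, 4 m³ left
container 5: place 5 m³, 9 m³ left
container 6: place 18 m³, 12 m³ left
container 7: place 28 m³, 2 m³ left
container 8: place 27 m³, 3 m³ left
container 9: place 15 m³, 15 m³ left
container 10: place 24 m³, 6 m³ left
Final containers: [14,16] [27] [21,8] [19,7] [16,5] [18] [28] [27] [15] [24].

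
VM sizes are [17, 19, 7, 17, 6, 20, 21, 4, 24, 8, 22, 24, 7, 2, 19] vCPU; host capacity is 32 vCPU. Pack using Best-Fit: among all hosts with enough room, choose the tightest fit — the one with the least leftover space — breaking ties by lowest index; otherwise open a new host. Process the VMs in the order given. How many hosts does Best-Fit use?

9

17 vCPU → host 1 (remaining 15 vCPU)
19 vCPU → host 2 (remaining 13 vCPU)
7 vCPU → host 2 (remaining 6 vCPU)
17 vCPU → host 3 (remaining 15 vCPU)
6 vCPU → host 2 (remaining 0 vCPU)
20 vCPU → host 4 (remaining 12 vCPU)
21 vCPU → host 5 (remaining 11 vCPU)
4 vCPU → host 5 (remaining 7 vCPU)
24 vCPU → host 6 (remaining 8 vCPU)
8 vCPU → host 6 (remaining 0 vCPU)
22 vCPU → host 7 (remaining 10 vCPU)
24 vCPU → host 8 (remaining 8 vCPU)
7 vCPU → host 5 (remaining 0 vCPU)
2 vCPU → host 8 (remaining 6 vCPU)
19 vCPU → host 9 (remaining 13 vCPU)
Final hosts: [17] [19,7,6] [17] [20] [21,4,7] [24,8] [22] [24,2] [19].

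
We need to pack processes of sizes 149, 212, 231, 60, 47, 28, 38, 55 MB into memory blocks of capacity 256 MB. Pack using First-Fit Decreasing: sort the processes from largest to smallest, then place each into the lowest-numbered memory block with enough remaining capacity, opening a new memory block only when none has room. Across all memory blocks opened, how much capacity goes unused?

Sorted descending: 231, 212, 149, 60, 55, 47, 38, 28.
231 MB → memory block 1 (remaining 25 MB)
212 MB → memory block 2 (remaining 44 MB)
149 MB → memory block 3 (remaining 107 MB)
60 MB → memory block 3 (remaining 47 MB)
55 MB → memory block 4 (remaining 201 MB)
47 MB → memory block 3 (remaining 0 MB)
38 MB → memory block 2 (remaining 6 MB)
28 MB → memory block 4 (remaining 173 MB)
4 memory blocks × 256 MB = 1024 MB; used 820 MB; unused 204 MB.

204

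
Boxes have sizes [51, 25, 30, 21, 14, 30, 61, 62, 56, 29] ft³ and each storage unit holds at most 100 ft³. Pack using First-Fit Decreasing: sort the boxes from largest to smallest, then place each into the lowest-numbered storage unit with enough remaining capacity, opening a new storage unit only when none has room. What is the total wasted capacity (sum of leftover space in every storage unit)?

Sorted descending: 62, 61, 56, 51, 30, 30, 29, 25, 21, 14.
Put 62 ft³ in storage unit 1; 38 ft³ remain.
Put 61 ft³ in storage unit 2; 39 ft³ remain.
Put 56 ft³ in storage unit 3; 44 ft³ remain.
Put 51 ft³ in storage unit 4; 49 ft³ remain.
Put 30 ft³ in storage unit 1; 8 ft³ remain.
Put 30 ft³ in storage unit 2; 9 ft³ remain.
Put 29 ft³ in storage unit 3; 15 ft³ remain.
Put 25 ft³ in storage unit 4; 24 ft³ remain.
Put 21 ft³ in storage unit 4; 3 ft³ remain.
Put 14 ft³ in storage unit 3; 1 ft³ remain.
4 storage units × 100 ft³ = 400 ft³; used 379 ft³; unused 21 ft³.

21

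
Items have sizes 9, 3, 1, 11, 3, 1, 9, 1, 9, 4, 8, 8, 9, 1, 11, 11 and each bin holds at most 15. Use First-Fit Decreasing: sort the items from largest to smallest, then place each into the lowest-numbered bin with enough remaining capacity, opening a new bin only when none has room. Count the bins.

9

Sorted descending: 11, 11, 11, 9, 9, 9, 9, 8, 8, 4, 3, 3, 1, 1, 1, 1.
11 → bin 1 (remaining 4)
11 → bin 2 (remaining 4)
11 → bin 3 (remaining 4)
9 → bin 4 (remaining 6)
9 → bin 5 (remaining 6)
9 → bin 6 (remaining 6)
9 → bin 7 (remaining 6)
8 → bin 8 (remaining 7)
8 → bin 9 (remaining 7)
4 → bin 1 (remaining 0)
3 → bin 2 (remaining 1)
3 → bin 3 (remaining 1)
1 → bin 2 (remaining 0)
1 → bin 3 (remaining 0)
1 → bin 4 (remaining 5)
1 → bin 4 (remaining 4)
Final bins: [11,4] [11,3,1] [11,3,1] [9,1,1] [9] [9] [9] [8] [8].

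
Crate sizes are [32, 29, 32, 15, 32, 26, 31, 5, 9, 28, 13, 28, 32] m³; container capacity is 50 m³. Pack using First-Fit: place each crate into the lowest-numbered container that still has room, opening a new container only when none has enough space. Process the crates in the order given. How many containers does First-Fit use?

32 m³ → container 1 (remaining 18 m³)
29 m³ → container 2 (remaining 21 m³)
32 m³ → container 3 (remaining 18 m³)
15 m³ → container 1 (remaining 3 m³)
32 m³ → container 4 (remaining 18 m³)
26 m³ → container 5 (remaining 24 m³)
31 m³ → container 6 (remaining 19 m³)
5 m³ → container 2 (remaining 16 m³)
9 m³ → container 2 (remaining 7 m³)
28 m³ → container 7 (remaining 22 m³)
13 m³ → container 3 (remaining 5 m³)
28 m³ → container 8 (remaining 22 m³)
32 m³ → container 9 (remaining 18 m³)

9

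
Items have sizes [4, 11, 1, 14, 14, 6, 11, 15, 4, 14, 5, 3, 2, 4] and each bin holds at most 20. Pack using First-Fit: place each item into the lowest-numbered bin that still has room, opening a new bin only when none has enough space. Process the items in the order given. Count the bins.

6

Put 4 in bin 1; 16 remain.
Put 11 in bin 1; 5 remain.
Put 1 in bin 1; 4 remain.
Put 14 in bin 2; 6 remain.
Put 14 in bin 3; 6 remain.
Put 6 in bin 2; 0 remain.
Put 11 in bin 4; 9 remain.
Put 15 in bin 5; 5 remain.
Put 4 in bin 1; 0 remain.
Put 14 in bin 6; 6 remain.
Put 5 in bin 3; 1 remain.
Put 3 in bin 4; 6 remain.
Put 2 in bin 4; 4 remain.
Put 4 in bin 4; 0 remain.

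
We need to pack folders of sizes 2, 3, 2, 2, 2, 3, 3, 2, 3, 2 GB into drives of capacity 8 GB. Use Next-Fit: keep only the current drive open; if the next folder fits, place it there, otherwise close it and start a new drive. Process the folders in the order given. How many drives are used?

4

drive 1: place 2 GB, 6 GB left
drive 1: place 3 GB, 3 GB left
drive 1: place 2 GB, 1 GB left
drive 2: place 2 GB, 6 GB left
drive 2: place 2 GB, 4 GB left
drive 2: place 3 GB, 1 GB left
drive 3: place 3 GB, 5 GB left
drive 3: place 2 GB, 3 GB left
drive 3: place 3 GB, 0 GB left
drive 4: place 2 GB, 6 GB left
Final drives: [2,3,2] [2,2,3] [3,2,3] [2].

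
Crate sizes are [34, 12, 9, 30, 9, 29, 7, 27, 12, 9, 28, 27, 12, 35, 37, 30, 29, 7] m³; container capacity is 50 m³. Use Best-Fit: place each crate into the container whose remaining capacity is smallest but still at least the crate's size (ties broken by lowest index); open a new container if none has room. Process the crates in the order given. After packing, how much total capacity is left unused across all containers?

117

Put 34 m³ in container 1; 16 m³ remain.
Put 12 m³ in container 1; 4 m³ remain.
Put 9 m³ in container 2; 41 m³ remain.
Put 30 m³ in container 2; 11 m³ remain.
Put 9 m³ in container 2; 2 m³ remain.
Put 29 m³ in container 3; 21 m³ remain.
Put 7 m³ in container 3; 14 m³ remain.
Put 27 m³ in container 4; 23 m³ remain.
Put 12 m³ in container 3; 2 m³ remain.
Put 9 m³ in container 4; 14 m³ remain.
Put 28 m³ in container 5; 22 m³ remain.
Put 27 m³ in container 6; 23 m³ remain.
Put 12 m³ in container 4; 2 m³ remain.
Put 35 m³ in container 7; 15 m³ remain.
Put 37 m³ in container 8; 13 m³ remain.
Put 30 m³ in container 9; 20 m³ remain.
Put 29 m³ in container 10; 21 m³ remain.
Put 7 m³ in container 8; 6 m³ remain.
10 containers × 50 m³ = 500 m³; used 383 m³; unused 117 m³.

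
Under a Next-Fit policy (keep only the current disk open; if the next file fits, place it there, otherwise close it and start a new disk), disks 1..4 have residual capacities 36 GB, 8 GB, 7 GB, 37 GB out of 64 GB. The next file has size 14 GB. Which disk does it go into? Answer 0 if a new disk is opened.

4

Next-Fit only looks at disk 4, which has 37 GB free.
14 GB fits there.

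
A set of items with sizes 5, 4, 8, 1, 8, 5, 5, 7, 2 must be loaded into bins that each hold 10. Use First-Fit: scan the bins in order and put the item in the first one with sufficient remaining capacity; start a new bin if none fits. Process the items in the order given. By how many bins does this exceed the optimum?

First-Fit: [5,4,1] [8,2] [8] [5,5] [7] → 5 bins.
Total size 45; any packing needs at least ⌈45/10⌉ = 5 bins.
So 5 is already optimal.

0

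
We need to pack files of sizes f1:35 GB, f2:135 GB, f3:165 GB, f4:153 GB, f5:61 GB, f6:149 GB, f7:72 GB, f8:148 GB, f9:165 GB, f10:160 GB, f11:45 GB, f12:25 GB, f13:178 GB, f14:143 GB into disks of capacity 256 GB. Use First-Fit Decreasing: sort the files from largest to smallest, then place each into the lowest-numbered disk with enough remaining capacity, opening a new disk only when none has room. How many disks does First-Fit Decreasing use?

Sorted descending: 178, 165, 165, 160, 153, 149, 148, 143, 135, 72, 61, 45, 35, 25.
Put 178 GB in disk 1; 78 GB remain.
Put 165 GB in disk 2; 91 GB remain.
Put 165 GB in disk 3; 91 GB remain.
Put 160 GB in disk 4; 96 GB remain.
Put 153 GB in disk 5; 103 GB remain.
Put 149 GB in disk 6; 107 GB remain.
Put 148 GB in disk 7; 108 GB remain.
Put 143 GB in disk 8; 113 GB remain.
Put 135 GB in disk 9; 121 GB remain.
Put 72 GB in disk 1; 6 GB remain.
Put 61 GB in disk 2; 30 GB remain.
Put 45 GB in disk 3; 46 GB remain.
Put 35 GB in disk 3; 11 GB remain.
Put 25 GB in disk 2; 5 GB remain.
Final disks: [178,72] [165,61,25] [165,45,35] [160] [153] [149] [148] [143] [135].

9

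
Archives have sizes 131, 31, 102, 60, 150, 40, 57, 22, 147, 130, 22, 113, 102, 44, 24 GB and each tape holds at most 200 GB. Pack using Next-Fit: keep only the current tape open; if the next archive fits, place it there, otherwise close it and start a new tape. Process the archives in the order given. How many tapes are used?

8 tapes

131 GB → tape 1 (remaining 69 GB)
31 GB → tape 1 (remaining 38 GB)
102 GB → tape 2 (remaining 98 GB)
60 GB → tape 2 (remaining 38 GB)
150 GB → tape 3 (remaining 50 GB)
40 GB → tape 3 (remaining 10 GB)
57 GB → tape 4 (remaining 143 GB)
22 GB → tape 4 (remaining 121 GB)
147 GB → tape 5 (remaining 53 GB)
130 GB → tape 6 (remaining 70 GB)
22 GB → tape 6 (remaining 48 GB)
113 GB → tape 7 (remaining 87 GB)
102 GB → tape 8 (remaining 98 GB)
44 GB → tape 8 (remaining 54 GB)
24 GB → tape 8 (remaining 30 GB)
Final tapes: [131,31] [102,60] [150,40] [57,22] [147] [130,22] [113] [102,44,24].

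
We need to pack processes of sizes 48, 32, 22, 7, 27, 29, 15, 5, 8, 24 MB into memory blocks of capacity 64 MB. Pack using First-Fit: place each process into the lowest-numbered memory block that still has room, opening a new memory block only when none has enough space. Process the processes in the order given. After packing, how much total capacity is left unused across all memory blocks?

memory block 1: place 48 MB, 16 MB left
memory block 2: place 32 MB, 32 MB left
memory block 2: place 22 MB, 10 MB left
memory block 1: place 7 MB, 9 MB left
memory block 3: place 27 MB, 37 MB left
memory block 3: place 29 MB, 8 MB left
memory block 4: place 15 MB, 49 MB left
memory block 1: place 5 MB, 4 MB left
memory block 2: place 8 MB, 2 MB left
memory block 4: place 24 MB, 25 MB left
4 memory blocks × 64 MB = 256 MB; used 217 MB; unused 39 MB.

39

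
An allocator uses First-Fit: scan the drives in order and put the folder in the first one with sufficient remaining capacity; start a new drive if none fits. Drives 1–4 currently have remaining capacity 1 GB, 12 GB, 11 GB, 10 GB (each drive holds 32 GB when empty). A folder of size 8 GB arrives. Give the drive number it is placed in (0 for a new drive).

2

Drives with room: drive 2 (12 GB), drive 3 (11 GB), drive 4 (10 GB).
The first with room is drive 2.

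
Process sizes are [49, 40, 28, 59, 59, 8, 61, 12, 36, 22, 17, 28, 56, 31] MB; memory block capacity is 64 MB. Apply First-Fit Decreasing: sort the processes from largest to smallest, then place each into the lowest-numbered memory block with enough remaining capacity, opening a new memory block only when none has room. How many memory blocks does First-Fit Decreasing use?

9 memory blocks

Sorted descending: 61, 59, 59, 56, 49, 40, 36, 31, 28, 28, 22, 17, 12, 8.
memory block 1: place 61 MB, 3 MB left
memory block 2: place 59 MB, 5 MB left
memory block 3: place 59 MB, 5 MB left
memory block 4: place 56 MB, 8 MB left
memory block 5: place 49 MB, 15 MB left
memory block 6: place 40 MB, 24 MB left
memory block 7: place 36 MB, 28 MB left
memory block 8: place 31 MB, 33 MB left
memory block 7: place 28 MB, 0 MB left
memory block 8: place 28 MB, 5 MB left
memory block 6: place 22 MB, 2 MB left
memory block 9: place 17 MB, 47 MB left
memory block 5: place 12 MB, 3 MB left
memory block 4: place 8 MB, 0 MB left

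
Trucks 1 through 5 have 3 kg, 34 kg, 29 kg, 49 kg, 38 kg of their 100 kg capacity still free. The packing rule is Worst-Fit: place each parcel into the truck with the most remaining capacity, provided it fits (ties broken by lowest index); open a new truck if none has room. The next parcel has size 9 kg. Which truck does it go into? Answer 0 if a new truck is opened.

4

Trucks with room: truck 2 (34 kg), truck 3 (29 kg), truck 4 (49 kg), truck 5 (38 kg).
Most room is truck 4 with 49 kg free.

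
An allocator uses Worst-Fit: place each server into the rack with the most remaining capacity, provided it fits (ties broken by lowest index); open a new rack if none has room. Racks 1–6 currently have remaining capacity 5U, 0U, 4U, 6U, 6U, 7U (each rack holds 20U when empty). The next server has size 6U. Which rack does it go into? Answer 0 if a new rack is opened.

6

Racks with room: rack 4 (6U), rack 5 (6U), rack 6 (7U).
Most room is rack 6 with 7U free.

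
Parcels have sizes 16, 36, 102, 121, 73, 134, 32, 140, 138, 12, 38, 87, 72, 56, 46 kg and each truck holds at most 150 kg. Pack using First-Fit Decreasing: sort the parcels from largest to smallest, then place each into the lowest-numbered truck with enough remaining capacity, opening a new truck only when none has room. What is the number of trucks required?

Sorted descending: 140, 138, 134, 121, 102, 87, 73, 72, 56, 46, 38, 36, 32, 16, 12.
Put 140 kg in truck 1; 10 kg remain.
Put 138 kg in truck 2; 12 kg remain.
Put 134 kg in truck 3; 16 kg remain.
Put 121 kg in truck 4; 29 kg remain.
Put 102 kg in truck 5; 48 kg remain.
Put 87 kg in truck 6; 63 kg remain.
Put 73 kg in truck 7; 77 kg remain.
Put 72 kg in truck 7; 5 kg remain.
Put 56 kg in truck 6; 7 kg remain.
Put 46 kg in truck 5; 2 kg remain.
Put 38 kg in truck 8; 112 kg remain.
Put 36 kg in truck 8; 76 kg remain.
Put 32 kg in truck 8; 44 kg remain.
Put 16 kg in truck 3; 0 kg remain.
Put 12 kg in truck 2; 0 kg remain.

8 trucks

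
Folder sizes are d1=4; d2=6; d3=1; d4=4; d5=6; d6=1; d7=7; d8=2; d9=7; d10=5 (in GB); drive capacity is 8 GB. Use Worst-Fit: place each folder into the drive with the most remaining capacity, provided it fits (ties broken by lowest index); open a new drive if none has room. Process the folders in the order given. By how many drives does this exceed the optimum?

1

Worst-Fit: [4,1,2] [6] [4,1] [6] [7] [7] [5] → 7 drives.
Total size 43 GB; any packing needs at least ⌈43/8⌉ = 6 drives.
An optimal packing achieves that bound: [7,1] [7,1] [6,2] [6] [5] [4,4] → 6 drives.
Excess: 7 − 6 = 1.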